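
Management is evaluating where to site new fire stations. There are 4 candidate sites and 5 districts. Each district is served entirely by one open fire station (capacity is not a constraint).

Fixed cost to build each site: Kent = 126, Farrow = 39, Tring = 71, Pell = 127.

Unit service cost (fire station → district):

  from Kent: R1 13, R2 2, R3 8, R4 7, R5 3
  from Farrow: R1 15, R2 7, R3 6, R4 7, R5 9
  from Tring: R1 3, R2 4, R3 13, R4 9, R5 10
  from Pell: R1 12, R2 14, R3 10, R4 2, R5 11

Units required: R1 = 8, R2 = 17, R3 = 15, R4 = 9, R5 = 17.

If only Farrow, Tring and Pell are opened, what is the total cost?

Total cost: 590

Each district is assigned to its cheapest site among the open ones.
{Farrow, Tring, Pell}: R1→Tring 3·8=24, R2→Tring 4·17=68, R3→Farrow 6·15=90, R4→Pell 2·9=18, R5→Farrow 9·17=153. Service 353; fixed 237; total 590.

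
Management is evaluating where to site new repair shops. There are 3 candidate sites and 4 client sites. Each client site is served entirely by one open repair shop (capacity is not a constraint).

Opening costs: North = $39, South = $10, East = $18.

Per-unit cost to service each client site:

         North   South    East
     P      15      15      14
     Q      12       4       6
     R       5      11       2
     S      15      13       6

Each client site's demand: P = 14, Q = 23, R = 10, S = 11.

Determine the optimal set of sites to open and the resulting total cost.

For any fixed open set, each client site goes to its cheapest open site; total = fixed + service.
{South, East}: P→East 14·14=196, Q→South 4·23=92, R→East 2·10=20, S→East 6·11=66. Service 374; fixed 28; total 402.
{East}: service 420 + fixed 18 = 438
{North, South, East}: service 374 + fixed 67 = 441
{South}: service 555 + fixed 10 = 565
No other subset beats 402.

Open South and East; minimum total cost 402.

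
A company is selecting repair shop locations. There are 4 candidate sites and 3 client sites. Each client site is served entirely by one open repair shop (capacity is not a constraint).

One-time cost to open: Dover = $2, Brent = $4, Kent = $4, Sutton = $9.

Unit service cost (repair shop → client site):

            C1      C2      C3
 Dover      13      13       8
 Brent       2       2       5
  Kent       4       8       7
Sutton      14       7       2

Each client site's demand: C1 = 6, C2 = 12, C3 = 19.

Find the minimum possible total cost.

Minimum total cost: 87

For any fixed open set, each client site goes to its cheapest open site; total = fixed + service.
{Brent, Sutton}: C1→Brent 2·6=12, C2→Brent 2·12=24, C3→Sutton 2·19=38. Service 74; fixed 13; total 87.
{Dover, Brent, Sutton}: C1→Brent 2·6=12, C2→Brent 2·12=24, C3→Sutton 2·19=38. Service 74; fixed 15; total 89.
{Brent, Kent, Sutton}: service 74 + fixed 17 = 91
{Dover, Brent, Kent, Sutton}: C1→Brent 2·6=12, C2→Brent 2·12=24, C3→Sutton 2·19=38. Service 74; fixed 19; total 93.
No other subset beats 87.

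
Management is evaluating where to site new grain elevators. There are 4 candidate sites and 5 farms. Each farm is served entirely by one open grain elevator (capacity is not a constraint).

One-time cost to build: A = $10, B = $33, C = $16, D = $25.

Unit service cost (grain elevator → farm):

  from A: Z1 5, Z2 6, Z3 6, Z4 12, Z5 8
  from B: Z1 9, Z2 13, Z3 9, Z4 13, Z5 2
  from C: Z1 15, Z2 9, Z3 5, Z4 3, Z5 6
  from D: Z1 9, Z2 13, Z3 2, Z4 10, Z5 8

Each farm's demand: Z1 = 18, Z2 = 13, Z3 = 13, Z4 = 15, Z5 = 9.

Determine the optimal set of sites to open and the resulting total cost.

Open A, B, C and D; minimum total cost 341.

For any fixed open set, each farm goes to its cheapest open site; total = fixed + service.
{A, B, C, D}: Z1→A 5·18=90, Z2→A 6·13=78, Z3→D 2·13=26, Z4→C 3·15=45, Z5→B 2·9=18. Service 257; fixed 84; total 341.
{A, C, D}: service 293 + fixed 51 = 344
{A, B, C}: service 296 + fixed 59 = 355
{A}: service 498 + fixed 10 = 508
No other subset beats 341.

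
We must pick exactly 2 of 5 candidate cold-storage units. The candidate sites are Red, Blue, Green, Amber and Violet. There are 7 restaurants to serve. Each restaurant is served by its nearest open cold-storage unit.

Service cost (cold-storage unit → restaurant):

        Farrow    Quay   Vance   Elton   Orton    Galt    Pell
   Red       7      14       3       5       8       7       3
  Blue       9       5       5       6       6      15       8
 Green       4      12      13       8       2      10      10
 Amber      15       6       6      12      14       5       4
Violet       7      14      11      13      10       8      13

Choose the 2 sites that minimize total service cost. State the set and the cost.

With exactly 2 open, each restaurant uses its cheapest among the chosen.
{Green, Amber}: Farrow→Green 4, Quay→Amber 6, Vance→Amber 6, Elton→Green 8, Orton→Green 2, Galt→Amber 5, Pell→Amber 4. Service cost 35.
{Red, Blue}: service cost 36
{Red, Green}: service cost 36
Among all 10 size-2 choices, {Green, Amber} is lowest.

Choose Green and Amber; total service cost 35.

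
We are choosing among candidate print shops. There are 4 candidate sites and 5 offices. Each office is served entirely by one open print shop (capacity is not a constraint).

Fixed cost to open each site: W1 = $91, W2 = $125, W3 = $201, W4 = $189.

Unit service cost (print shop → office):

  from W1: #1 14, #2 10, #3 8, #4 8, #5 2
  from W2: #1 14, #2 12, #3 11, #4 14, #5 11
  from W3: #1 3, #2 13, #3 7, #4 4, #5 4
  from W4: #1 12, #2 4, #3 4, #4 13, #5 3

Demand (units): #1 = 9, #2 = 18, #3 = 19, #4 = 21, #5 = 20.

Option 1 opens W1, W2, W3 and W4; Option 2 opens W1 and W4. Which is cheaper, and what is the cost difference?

Option 2 is cheaper by 161.

Option 1: {W1, W2, W3, W4}: #1→W3 3·9=27, #2→W4 4·18=72, #3→W4 4·19=76, #4→W3 4·21=84, #5→W1 2·20=40. Service 299; fixed 606; total 905.
Option 2: {W1, W4}: #1→W4 12·9=108, #2→W4 4·18=72, #3→W4 4·19=76, #4→W1 8·21=168, #5→W1 2·20=40. Service 464; fixed 280; total 744.
Difference: |905 − 744| = 161.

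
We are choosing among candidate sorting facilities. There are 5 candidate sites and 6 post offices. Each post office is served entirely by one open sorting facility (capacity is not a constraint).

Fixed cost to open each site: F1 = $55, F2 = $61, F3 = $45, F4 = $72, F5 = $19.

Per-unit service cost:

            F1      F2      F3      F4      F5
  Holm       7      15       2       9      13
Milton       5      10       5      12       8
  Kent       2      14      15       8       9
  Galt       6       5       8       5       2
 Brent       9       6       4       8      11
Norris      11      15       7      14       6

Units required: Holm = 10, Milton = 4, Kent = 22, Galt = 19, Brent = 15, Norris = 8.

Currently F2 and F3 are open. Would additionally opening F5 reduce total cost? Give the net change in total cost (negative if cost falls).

Current service cost with {F2, F3}: 559.
Adding F5: each post office re-picks its cheapest; new service cost 384, saving 175.
Extra fixed cost: 19. Net change = 19 − 175 = -156.
(Totals: 665 → 509.)

Yes — net change −156 (cost falls by 156).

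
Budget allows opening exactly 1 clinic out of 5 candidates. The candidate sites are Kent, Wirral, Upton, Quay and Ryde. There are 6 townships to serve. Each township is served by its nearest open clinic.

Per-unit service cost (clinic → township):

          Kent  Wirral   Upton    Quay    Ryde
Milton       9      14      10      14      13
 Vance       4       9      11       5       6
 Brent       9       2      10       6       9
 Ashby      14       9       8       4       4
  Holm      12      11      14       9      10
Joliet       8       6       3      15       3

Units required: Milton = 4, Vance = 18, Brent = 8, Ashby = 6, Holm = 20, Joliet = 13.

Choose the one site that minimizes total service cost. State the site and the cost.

Choose Ryde only; total service cost 495.

With exactly 1 open, each township uses its cheapest among the chosen.
{Ryde}: Milton→Ryde 13·4=52, Vance→Ryde 6·18=108, Brent→Ryde 9·8=72, Ashby→Ryde 4·6=24, Holm→Ryde 10·20=200, Joliet→Ryde 3·13=39. Service cost 495.
{Wirral}: service cost 586
{Quay}: service cost 593
Among all 5 size-1 choices, {Ryde} is lowest.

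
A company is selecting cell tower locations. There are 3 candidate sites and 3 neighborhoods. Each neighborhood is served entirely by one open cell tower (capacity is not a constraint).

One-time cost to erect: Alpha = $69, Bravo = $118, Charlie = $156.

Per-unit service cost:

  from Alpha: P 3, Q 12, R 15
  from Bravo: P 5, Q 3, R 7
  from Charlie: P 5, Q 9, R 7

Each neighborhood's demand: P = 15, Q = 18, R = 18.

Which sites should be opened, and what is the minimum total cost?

For any fixed open set, each neighborhood goes to its cheapest open site; total = fixed + service.
{Bravo}: P→Bravo 5·15=75, Q→Bravo 3·18=54, R→Bravo 7·18=126. Service 255; fixed 118; total 373.
{Alpha, Bravo}: P→Alpha 3·15=45, Q→Bravo 3·18=54, R→Bravo 7·18=126. Service 225; fixed 187; total 412.
{Charlie}: service 363 + fixed 156 = 519
{Alpha, Bravo, Charlie}: service 225 + fixed 343 = 568
No other subset beats 373.

Open Bravo only; minimum total cost 373.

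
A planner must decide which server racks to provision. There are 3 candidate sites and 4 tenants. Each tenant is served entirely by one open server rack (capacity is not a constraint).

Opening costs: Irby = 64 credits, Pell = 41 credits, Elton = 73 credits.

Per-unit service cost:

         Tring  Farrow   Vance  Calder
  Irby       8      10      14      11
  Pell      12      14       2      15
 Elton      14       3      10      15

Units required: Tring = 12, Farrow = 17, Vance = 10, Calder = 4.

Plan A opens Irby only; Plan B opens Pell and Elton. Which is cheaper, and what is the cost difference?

Plan B is cheaper by 125.

Plan A: {Irby}: Tring→Irby 8·12=96, Farrow→Irby 10·17=170, Vance→Irby 14·10=140, Calder→Irby 11·4=44. Service 450; fixed 64; total 514.
Plan B: {Pell, Elton}: Tring→Pell 12·12=144, Farrow→Elton 3·17=51, Vance→Pell 2·10=20, Calder→Pell 15·4=60. Service 275; fixed 114; total 389.
Difference: |514 − 389| = 125.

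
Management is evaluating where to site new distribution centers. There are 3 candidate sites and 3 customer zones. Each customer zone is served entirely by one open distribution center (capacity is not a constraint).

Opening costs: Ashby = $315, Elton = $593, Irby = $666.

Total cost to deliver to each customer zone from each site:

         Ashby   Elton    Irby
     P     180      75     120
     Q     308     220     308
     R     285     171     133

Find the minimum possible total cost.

For any fixed open set, each customer zone goes to its cheapest open site; total = fixed + service.
{Elton}: P→Elton 75, Q→Elton 220, R→Elton 171. Service 466; fixed 593; total 1059.
{Ashby}: service 773 + fixed 315 = 1088
{Irby}: service 561 + fixed 666 = 1227
{Ashby, Elton, Irby}: service 428 + fixed 1574 = 2002
No other subset beats 1059.

Minimum total cost: 1059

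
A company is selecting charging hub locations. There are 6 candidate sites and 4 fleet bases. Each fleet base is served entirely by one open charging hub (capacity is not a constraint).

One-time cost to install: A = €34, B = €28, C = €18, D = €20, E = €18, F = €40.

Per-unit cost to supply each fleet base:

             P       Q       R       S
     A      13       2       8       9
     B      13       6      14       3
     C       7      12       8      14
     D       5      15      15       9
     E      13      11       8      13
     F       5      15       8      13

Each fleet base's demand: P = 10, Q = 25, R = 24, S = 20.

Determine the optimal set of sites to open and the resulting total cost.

Open A, B and D; minimum total cost 434.

For any fixed open set, each fleet base goes to its cheapest open site; total = fixed + service.
{A, B, D}: P→D 5·10=50, Q→A 2·25=50, R→A 8·24=192, S→B 3·20=60. Service 352; fixed 82; total 434.
{A, B, C}: service 372 + fixed 80 = 452
{A, B, C, D}: P→D 5·10=50, Q→A 2·25=50, R→A 8·24=192, S→B 3·20=60. Service 352; fixed 100; total 452.
{A, B, C, D, E, F}: service 352 + fixed 158 = 510
No other subset beats 434.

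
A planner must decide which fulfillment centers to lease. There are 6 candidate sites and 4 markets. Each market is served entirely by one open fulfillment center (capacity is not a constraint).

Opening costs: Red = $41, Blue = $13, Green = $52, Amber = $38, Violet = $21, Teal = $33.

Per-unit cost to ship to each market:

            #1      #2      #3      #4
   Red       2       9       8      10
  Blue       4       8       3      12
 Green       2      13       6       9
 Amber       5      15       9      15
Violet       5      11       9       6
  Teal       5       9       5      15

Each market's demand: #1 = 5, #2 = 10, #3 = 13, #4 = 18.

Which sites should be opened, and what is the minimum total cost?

For any fixed open set, each market goes to its cheapest open site; total = fixed + service.
{Blue, Violet}: #1→Blue 4·5=20, #2→Blue 8·10=80, #3→Blue 3·13=39, #4→Violet 6·18=108. Service 247; fixed 34; total 281.
{Red, Blue, Violet}: #1→Red 2·5=10, #2→Blue 8·10=80, #3→Blue 3·13=39, #4→Violet 6·18=108. Service 237; fixed 75; total 312.
{Blue, Violet, Teal}: service 247 + fixed 67 = 314
{Red, Blue, Green, Amber, Violet, Teal}: #1→Red 2·5=10, #2→Blue 8·10=80, #3→Blue 3·13=39, #4→Violet 6·18=108. Service 237; fixed 198; total 435.
No other subset beats 281.

Open Blue and Violet; minimum total cost 281.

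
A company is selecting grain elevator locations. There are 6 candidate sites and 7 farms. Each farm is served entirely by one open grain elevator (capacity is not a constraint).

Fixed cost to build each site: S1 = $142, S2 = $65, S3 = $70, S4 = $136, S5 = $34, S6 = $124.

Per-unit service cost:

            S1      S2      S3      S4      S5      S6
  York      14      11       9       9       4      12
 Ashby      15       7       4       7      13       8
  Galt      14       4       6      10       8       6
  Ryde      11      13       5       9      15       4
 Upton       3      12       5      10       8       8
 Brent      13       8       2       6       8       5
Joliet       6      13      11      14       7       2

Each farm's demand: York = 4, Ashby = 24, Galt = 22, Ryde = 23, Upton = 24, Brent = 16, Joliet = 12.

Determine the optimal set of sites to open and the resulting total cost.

Open S3 and S5; minimum total cost 699.

For any fixed open set, each farm goes to its cheapest open site; total = fixed + service.
{S3, S5}: York→S5 4·4=16, Ashby→S3 4·24=96, Galt→S3 6·22=132, Ryde→S3 5·23=115, Upton→S3 5·24=120, Brent→S3 2·16=32, Joliet→S5 7·12=84. Service 595; fixed 104; total 699.
{S2, S3, S5}: York→S5 4·4=16, Ashby→S3 4·24=96, Galt→S2 4·22=88, Ryde→S3 5·23=115, Upton→S3 5·24=120, Brent→S3 2·16=32, Joliet→S5 7·12=84. Service 551; fixed 169; total 720.
{S3, S6}: York→S3 9·4=36, Ashby→S3 4·24=96, Galt→S3 6·22=132, Ryde→S6 4·23=92, Upton→S3 5·24=120, Brent→S3 2·16=32, Joliet→S6 2·12=24. Service 532; fixed 194; total 726.
{S1, S2, S3, S4, S5, S6}: York→S5 4·4=16, Ashby→S3 4·24=96, Galt→S2 4·22=88, Ryde→S6 4·23=92, Upton→S1 3·24=72, Brent→S3 2·16=32, Joliet→S6 2·12=24. Service 420; fixed 571; total 991.
No other subset beats 699.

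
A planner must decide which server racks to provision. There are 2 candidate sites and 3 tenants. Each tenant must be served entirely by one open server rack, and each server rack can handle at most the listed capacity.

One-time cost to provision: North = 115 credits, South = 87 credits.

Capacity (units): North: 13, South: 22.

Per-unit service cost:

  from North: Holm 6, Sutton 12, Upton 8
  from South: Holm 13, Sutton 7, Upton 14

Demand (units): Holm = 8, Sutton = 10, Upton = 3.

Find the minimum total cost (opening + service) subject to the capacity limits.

Minimum total cost: 303

Open {South}: Holm→South 13·8=104, Sutton→South 7·10=70, Upton→South 14·3=42.
Loads: South carries 21/22. Service 216; fixed 87; total 303.
Next best feasible plan costs 344.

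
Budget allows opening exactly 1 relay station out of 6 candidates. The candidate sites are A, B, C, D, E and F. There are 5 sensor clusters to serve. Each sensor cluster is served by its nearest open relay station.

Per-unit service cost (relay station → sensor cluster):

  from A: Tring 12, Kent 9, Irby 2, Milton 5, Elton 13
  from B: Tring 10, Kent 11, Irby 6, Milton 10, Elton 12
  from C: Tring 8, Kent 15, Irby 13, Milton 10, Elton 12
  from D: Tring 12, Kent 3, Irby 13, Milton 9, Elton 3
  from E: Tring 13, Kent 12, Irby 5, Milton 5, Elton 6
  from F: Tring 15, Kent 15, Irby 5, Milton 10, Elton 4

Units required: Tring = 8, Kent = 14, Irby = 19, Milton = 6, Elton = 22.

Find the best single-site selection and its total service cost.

Choose D only; total service cost 505.

With exactly 1 open, each sensor cluster uses its cheapest among the chosen.
{D}: Tring→D 12·8=96, Kent→D 3·14=42, Irby→D 13·19=247, Milton→D 9·6=54, Elton→D 3·22=66. Service cost 505.
{E}: service cost 529
{F}: service cost 573
Among all 6 size-1 choices, {D} is lowest.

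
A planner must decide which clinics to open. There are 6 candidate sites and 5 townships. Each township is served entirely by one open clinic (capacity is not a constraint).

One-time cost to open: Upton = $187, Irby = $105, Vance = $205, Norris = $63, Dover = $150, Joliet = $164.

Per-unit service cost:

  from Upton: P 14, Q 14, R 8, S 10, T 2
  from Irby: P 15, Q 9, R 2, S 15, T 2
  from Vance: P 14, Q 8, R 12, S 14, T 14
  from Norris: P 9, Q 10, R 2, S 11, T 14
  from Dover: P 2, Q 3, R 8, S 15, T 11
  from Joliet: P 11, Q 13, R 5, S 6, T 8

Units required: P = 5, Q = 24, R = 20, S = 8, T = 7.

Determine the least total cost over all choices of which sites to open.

For any fixed open set, each township goes to its cheapest open site; total = fixed + service.
{Norris, Dover}: P→Dover 2·5=10, Q→Dover 3·24=72, R→Norris 2·20=40, S→Norris 11·8=88, T→Dover 11·7=77. Service 287; fixed 213; total 500.
{Irby, Dover}: service 256 + fixed 255 = 511
{Irby, Norris, Dover}: service 224 + fixed 318 = 542
{Upton, Irby, Vance, Norris, Dover, Joliet}: service 184 + fixed 874 = 1058
No other subset beats 500.

Minimum total cost: 500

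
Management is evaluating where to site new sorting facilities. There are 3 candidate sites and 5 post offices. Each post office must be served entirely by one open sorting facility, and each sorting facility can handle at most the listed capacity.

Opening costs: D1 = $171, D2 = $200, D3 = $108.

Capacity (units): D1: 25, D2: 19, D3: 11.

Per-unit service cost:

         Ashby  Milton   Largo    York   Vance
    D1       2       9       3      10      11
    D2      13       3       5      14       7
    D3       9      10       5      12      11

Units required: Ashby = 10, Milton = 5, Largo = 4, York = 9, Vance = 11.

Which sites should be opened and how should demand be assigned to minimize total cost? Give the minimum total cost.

Open {D1, D2}: Ashby→D1 2·10=20, Milton→D2 3·5=15, Largo→D1 3·4=12, York→D1 10·9=90, Vance→D2 7·11=77.
Loads: D1 carries 23/25, D2 carries 16/19. Service 214; fixed 371; total 585.
Next best feasible plan costs 623.

Minimum total cost: 585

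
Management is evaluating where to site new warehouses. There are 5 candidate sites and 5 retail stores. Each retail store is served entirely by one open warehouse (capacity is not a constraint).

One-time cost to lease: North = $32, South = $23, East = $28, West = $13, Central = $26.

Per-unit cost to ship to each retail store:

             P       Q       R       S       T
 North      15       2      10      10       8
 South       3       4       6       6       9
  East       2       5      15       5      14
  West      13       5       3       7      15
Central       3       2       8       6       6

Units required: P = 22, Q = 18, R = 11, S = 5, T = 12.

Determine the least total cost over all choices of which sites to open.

For any fixed open set, each retail store goes to its cheapest open site; total = fixed + service.
{West, Central}: P→Central 3·22=66, Q→Central 2·18=36, R→West 3·11=33, S→Central 6·5=30, T→Central 6·12=72. Service 237; fixed 39; total 276.
{East, West, Central}: P→East 2·22=44, Q→Central 2·18=36, R→West 3·11=33, S→East 5·5=25, T→Central 6·12=72. Service 210; fixed 67; total 277.
{South, West, Central}: service 237 + fixed 62 = 299
{North, South, East, West, Central}: service 210 + fixed 122 = 332
No other subset beats 276.

Minimum total cost: 276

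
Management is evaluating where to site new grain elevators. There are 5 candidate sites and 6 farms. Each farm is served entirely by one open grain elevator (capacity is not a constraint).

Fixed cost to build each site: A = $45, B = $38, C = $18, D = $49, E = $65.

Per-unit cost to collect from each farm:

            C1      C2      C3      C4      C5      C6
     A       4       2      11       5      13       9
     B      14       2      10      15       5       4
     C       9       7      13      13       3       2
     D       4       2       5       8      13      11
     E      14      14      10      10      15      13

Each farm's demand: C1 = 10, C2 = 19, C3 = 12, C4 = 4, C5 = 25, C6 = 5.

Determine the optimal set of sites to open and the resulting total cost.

Open C and D; minimum total cost 322.

For any fixed open set, each farm goes to its cheapest open site; total = fixed + service.
{C, D}: C1→D 4·10=40, C2→D 2·19=38, C3→D 5·12=60, C4→D 8·4=32, C5→C 3·25=75, C6→C 2·5=10. Service 255; fixed 67; total 322.
{A, C, D}: C1→A 4·10=40, C2→A 2·19=38, C3→D 5·12=60, C4→A 5·4=20, C5→C 3·25=75, C6→C 2·5=10. Service 243; fixed 112; total 355.
{B, C, D}: service 255 + fixed 105 = 360
{A, B, C, D, E}: C1→A 4·10=40, C2→A 2·19=38, C3→D 5·12=60, C4→A 5·4=20, C5→C 3·25=75, C6→C 2·5=10. Service 243; fixed 215; total 458.
No other subset beats 322.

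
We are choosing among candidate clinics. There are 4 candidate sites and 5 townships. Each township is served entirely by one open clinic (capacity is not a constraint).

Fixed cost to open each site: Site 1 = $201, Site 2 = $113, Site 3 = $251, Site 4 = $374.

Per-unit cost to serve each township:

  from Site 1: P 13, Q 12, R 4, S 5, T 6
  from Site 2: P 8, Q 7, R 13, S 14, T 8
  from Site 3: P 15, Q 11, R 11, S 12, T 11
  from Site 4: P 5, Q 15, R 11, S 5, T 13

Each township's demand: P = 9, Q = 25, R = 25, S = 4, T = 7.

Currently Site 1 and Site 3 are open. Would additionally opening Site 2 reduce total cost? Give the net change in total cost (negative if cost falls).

Yes — net change −32 (cost falls by 32).

Current service cost with {Site 1, Site 3}: 554.
Adding Site 2: each township re-picks its cheapest; new service cost 409, saving 145.
Extra fixed cost: 113. Net change = 113 − 145 = -32.
(Totals: 1006 → 974.)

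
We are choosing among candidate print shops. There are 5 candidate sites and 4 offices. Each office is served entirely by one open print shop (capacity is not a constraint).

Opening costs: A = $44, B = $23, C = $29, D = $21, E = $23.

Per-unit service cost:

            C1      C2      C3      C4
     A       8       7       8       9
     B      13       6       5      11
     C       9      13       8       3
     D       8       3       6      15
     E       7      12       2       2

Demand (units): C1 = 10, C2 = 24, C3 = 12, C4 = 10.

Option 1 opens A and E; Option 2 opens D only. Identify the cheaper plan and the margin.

Option 1: {A, E}: C1→E 7·10=70, C2→A 7·24=168, C3→E 2·12=24, C4→E 2·10=20. Service 282; fixed 67; total 349.
Option 2: {D}: C1→D 8·10=80, C2→D 3·24=72, C3→D 6·12=72, C4→D 15·10=150. Service 374; fixed 21; total 395.
Difference: |349 − 395| = 46.

Option 1 is cheaper by 46.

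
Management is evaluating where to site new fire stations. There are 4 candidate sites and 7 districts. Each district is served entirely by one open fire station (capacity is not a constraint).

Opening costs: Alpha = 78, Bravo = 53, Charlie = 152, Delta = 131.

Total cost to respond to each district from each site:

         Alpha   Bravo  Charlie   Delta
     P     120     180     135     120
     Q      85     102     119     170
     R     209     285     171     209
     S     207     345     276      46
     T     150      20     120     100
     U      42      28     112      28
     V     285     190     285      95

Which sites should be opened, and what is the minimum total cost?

Open Bravo and Delta; minimum total cost 804.

For any fixed open set, each district goes to its cheapest open site; total = fixed + service.
{Bravo, Delta}: P→Delta 120, Q→Bravo 102, R→Delta 209, S→Delta 46, T→Bravo 20, U→Bravo 28, V→Delta 95. Service 620; fixed 184; total 804.
{Alpha, Bravo, Delta}: service 603 + fixed 262 = 865
{Alpha, Delta}: P→Alpha 120, Q→Alpha 85, R→Alpha 209, S→Delta 46, T→Delta 100, U→Delta 28, V→Delta 95. Service 683; fixed 209; total 892.
{Alpha, Bravo, Charlie, Delta}: service 565 + fixed 414 = 979
No other subset beats 804.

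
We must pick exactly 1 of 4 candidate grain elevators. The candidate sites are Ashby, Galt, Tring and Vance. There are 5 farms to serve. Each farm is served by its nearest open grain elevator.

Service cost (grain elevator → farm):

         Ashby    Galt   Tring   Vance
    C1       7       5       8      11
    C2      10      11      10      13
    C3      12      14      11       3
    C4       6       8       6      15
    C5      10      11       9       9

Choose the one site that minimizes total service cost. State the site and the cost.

With exactly 1 open, each farm uses its cheapest among the chosen.
{Tring}: C1→Tring 8, C2→Tring 10, C3→Tring 11, C4→Tring 6, C5→Tring 9. Service cost 44.
{Ashby}: service cost 45
{Galt}: service cost 49
Among all 4 size-1 choices, {Tring} is lowest.

Choose Tring only; total service cost 44.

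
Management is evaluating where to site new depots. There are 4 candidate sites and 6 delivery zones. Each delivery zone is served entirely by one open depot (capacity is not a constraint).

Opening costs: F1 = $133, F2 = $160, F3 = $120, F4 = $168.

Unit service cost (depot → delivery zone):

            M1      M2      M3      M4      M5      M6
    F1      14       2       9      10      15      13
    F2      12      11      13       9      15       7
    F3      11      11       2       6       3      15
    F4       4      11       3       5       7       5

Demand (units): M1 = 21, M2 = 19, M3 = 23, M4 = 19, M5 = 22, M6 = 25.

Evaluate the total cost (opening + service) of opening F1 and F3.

Total cost: 1073

Each delivery zone is assigned to its cheapest site among the open ones.
{F1, F3}: M1→F3 11·21=231, M2→F1 2·19=38, M3→F3 2·23=46, M4→F3 6·19=114, M5→F3 3·22=66, M6→F1 13·25=325. Service 820; fixed 253; total 1073.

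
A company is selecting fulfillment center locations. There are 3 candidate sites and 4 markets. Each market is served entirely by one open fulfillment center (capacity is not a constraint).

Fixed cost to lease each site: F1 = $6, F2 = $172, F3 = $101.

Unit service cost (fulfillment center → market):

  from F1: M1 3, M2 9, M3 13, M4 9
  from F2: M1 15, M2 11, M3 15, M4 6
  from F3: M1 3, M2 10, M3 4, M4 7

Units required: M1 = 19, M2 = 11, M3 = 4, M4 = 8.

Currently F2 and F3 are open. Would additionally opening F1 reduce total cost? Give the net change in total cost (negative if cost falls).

Yes — net change −5 (cost falls by 5).

Current service cost with {F2, F3}: 231.
Adding F1: each market re-picks its cheapest; new service cost 220, saving 11.
Extra fixed cost: 6. Net change = 6 − 11 = -5.
(Totals: 504 → 499.)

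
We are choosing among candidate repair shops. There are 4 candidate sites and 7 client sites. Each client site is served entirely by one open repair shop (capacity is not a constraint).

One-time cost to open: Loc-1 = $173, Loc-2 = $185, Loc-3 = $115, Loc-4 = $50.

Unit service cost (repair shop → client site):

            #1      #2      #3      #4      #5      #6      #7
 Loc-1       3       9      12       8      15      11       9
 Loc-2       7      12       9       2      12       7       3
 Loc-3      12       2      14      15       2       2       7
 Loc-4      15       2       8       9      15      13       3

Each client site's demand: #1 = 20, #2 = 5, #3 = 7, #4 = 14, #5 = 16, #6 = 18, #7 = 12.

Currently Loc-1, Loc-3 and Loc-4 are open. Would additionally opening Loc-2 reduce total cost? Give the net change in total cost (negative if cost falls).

No — net change +101 (cost rises by 101).

Current service cost with {Loc-1, Loc-3, Loc-4}: 342.
Adding Loc-2: each client site re-picks its cheapest; new service cost 258, saving 84.
Extra fixed cost: 185. Net change = 185 − 84 = 101.
(Totals: 680 → 781.)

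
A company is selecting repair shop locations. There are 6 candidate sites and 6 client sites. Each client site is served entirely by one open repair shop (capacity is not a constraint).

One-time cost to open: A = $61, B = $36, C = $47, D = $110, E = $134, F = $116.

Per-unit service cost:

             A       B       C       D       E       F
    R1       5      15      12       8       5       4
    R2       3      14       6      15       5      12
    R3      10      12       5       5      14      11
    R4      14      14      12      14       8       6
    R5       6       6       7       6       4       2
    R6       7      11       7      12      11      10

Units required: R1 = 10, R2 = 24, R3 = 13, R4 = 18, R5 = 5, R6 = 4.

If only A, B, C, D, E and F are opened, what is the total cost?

Each client site is assigned to its cheapest site among the open ones.
{A, B, C, D, E, F}: R1→F 4·10=40, R2→A 3·24=72, R3→C 5·13=65, R4→F 6·18=108, R5→F 2·5=10, R6→A 7·4=28. Service 323; fixed 504; total 827.

Total cost: 827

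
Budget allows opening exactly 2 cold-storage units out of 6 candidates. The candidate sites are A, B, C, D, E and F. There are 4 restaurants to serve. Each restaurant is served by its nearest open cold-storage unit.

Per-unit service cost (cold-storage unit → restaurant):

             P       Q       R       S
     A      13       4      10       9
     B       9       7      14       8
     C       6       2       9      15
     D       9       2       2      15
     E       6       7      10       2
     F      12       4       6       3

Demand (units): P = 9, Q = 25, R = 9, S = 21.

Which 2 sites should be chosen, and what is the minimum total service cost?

With exactly 2 open, each restaurant uses its cheapest among the chosen.
{D, E}: P→E 6·9=54, Q→D 2·25=50, R→D 2·9=18, S→E 2·21=42. Service cost 164.
{D, F}: service cost 212
{C, F}: service cost 221
Among all 15 size-2 choices, {D, E} is lowest.

Choose D and E; total service cost 164.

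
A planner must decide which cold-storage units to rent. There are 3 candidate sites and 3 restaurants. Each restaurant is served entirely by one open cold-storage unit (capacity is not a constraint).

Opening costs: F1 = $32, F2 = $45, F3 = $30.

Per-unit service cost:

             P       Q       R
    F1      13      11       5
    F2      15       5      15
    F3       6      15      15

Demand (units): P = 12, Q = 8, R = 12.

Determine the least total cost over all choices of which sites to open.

For any fixed open set, each restaurant goes to its cheapest open site; total = fixed + service.
{F1, F2, F3}: P→F3 6·12=72, Q→F2 5·8=40, R→F1 5·12=60. Service 172; fixed 107; total 279.
{F1, F3}: service 220 + fixed 62 = 282
{F1, F2}: service 256 + fixed 77 = 333
{F3}: P→F3 6·12=72, Q→F3 15·8=120, R→F3 15·12=180. Service 372; fixed 30; total 402.
No other subset beats 279.

Minimum total cost: 279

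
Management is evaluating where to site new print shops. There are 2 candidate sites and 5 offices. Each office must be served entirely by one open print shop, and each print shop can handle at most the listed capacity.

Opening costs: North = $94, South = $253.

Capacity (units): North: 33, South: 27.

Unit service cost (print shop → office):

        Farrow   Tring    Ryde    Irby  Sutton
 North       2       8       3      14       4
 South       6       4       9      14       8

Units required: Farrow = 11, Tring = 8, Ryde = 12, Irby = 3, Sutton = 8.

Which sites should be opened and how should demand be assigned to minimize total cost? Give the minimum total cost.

Minimum total cost: 511

Open {North, South}: Farrow→North 2·11=22, Tring→South 4·8=32, Ryde→North 3·12=36, Irby→South 14·3=42, Sutton→North 4·8=32.
Loads: North carries 31/33, South carries 11/27. Service 164; fixed 347; total 511.
Next best feasible plan costs 543.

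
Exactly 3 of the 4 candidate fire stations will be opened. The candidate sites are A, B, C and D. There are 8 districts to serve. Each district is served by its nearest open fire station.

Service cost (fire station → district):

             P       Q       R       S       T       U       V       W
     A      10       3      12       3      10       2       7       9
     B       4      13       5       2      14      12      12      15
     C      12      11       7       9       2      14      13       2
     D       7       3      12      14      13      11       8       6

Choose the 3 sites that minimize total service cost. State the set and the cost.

With exactly 3 open, each district uses its cheapest among the chosen.
{A, B, C}: P→B 4, Q→A 3, R→B 5, S→B 2, T→C 2, U→A 2, V→A 7, W→C 2. Service cost 27.
{A, C, D}: service cost 33
{B, C, D}: service cost 37
Among all 4 size-3 choices, {A, B, C} is lowest.

Choose A, B and C; total service cost 27.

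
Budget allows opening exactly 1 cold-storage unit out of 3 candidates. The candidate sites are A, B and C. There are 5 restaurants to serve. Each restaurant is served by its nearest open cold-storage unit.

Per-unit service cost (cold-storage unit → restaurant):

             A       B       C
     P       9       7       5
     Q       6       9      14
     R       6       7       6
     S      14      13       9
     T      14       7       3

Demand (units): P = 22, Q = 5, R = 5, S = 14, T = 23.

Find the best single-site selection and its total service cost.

Choose C only; total service cost 405.

With exactly 1 open, each restaurant uses its cheapest among the chosen.
{C}: P→C 5·22=110, Q→C 14·5=70, R→C 6·5=30, S→C 9·14=126, T→C 3·23=69. Service cost 405.
{B}: service cost 577
{A}: service cost 776
Among all 3 size-1 choices, {C} is lowest.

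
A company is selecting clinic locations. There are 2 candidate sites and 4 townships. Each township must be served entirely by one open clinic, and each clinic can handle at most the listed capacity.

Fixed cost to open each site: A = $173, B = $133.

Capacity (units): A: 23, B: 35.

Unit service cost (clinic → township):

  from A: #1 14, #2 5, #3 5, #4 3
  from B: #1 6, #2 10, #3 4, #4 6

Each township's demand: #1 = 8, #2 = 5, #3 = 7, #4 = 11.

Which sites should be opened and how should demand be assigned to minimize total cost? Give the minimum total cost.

Open {B}: #1→B 6·8=48, #2→B 10·5=50, #3→B 4·7=28, #4→B 6·11=66.
Loads: B carries 31/35. Service 192; fixed 133; total 325.
Next best feasible plan costs 440.

Minimum total cost: 325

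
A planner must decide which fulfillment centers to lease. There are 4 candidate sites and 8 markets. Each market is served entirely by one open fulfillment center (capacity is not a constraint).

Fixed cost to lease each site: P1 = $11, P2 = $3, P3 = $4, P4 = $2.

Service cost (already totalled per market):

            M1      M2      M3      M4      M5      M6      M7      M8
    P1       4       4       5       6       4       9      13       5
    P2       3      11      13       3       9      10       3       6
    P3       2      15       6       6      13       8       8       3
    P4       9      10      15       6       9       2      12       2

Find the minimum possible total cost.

Minimum total cost: 42

For any fixed open set, each market goes to its cheapest open site; total = fixed + service.
{P1, P2, P4}: M1→P2 3, M2→P1 4, M3→P1 5, M4→P2 3, M5→P1 4, M6→P4 2, M7→P2 3, M8→P4 2. Service 26; fixed 16; total 42.
{P1, P2, P3, P4}: service 25 + fixed 20 = 45
{P2, P3, P4}: M1→P3 2, M2→P4 10, M3→P3 6, M4→P2 3, M5→P2 9, M6→P4 2, M7→P2 3, M8→P4 2. Service 37; fixed 9; total 46.
{P4}: service 65 + fixed 2 = 67
No other subset beats 42.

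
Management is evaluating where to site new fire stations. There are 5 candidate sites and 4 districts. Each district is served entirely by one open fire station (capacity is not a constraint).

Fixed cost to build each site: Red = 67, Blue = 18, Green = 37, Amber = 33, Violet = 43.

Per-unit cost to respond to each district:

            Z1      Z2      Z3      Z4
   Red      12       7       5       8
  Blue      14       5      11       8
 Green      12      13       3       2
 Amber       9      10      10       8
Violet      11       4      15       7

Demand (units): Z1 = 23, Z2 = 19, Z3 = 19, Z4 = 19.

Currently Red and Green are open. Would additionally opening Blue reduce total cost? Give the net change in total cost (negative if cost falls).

Current service cost with {Red, Green}: 504.
Adding Blue: each district re-picks its cheapest; new service cost 466, saving 38.
Extra fixed cost: 18. Net change = 18 − 38 = -20.
(Totals: 608 → 588.)

Yes — net change −20 (cost falls by 20).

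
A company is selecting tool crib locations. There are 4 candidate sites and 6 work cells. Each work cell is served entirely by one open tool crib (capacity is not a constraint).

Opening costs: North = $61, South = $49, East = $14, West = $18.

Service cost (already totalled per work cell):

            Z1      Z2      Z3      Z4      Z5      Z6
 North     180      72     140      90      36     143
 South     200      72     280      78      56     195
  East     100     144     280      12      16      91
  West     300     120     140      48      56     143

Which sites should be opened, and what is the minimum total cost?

Open North and East; minimum total cost 506.

For any fixed open set, each work cell goes to its cheapest open site; total = fixed + service.
{North, East}: Z1→East 100, Z2→North 72, Z3→North 140, Z4→East 12, Z5→East 16, Z6→East 91. Service 431; fixed 75; total 506.
{East, West}: Z1→East 100, Z2→West 120, Z3→West 140, Z4→East 12, Z5→East 16, Z6→East 91. Service 479; fixed 32; total 511.
{South, East, West}: service 431 + fixed 81 = 512
{North, South, East, West}: service 431 + fixed 142 = 573
No other subset beats 506.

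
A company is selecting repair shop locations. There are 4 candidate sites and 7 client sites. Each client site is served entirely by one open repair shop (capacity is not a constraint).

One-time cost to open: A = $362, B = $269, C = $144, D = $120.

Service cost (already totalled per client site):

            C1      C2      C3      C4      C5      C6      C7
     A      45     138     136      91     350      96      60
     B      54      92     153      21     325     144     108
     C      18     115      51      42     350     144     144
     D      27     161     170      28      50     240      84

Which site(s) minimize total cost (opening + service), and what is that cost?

Open C and D; minimum total cost 754.

For any fixed open set, each client site goes to its cheapest open site; total = fixed + service.
{C, D}: C1→C 18, C2→C 115, C3→C 51, C4→D 28, C5→D 50, C6→C 144, C7→D 84. Service 490; fixed 264; total 754.
{D}: service 760 + fixed 120 = 880
{B, D}: service 571 + fixed 389 = 960
{A, B, C, D}: service 388 + fixed 895 = 1283
No other subset beats 754.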